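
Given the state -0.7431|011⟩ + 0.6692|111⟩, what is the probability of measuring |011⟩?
0.5522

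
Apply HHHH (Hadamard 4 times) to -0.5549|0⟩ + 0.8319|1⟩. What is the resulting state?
-0.5549|0⟩ + 0.8319|1⟩

H² = I, so an even number of Hadamards cancels: H^4 = I and the state is unchanged.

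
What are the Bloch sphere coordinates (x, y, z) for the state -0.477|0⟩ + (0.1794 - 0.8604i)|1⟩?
(-0.1711, 0.8208, -0.5449)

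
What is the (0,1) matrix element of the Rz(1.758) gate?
0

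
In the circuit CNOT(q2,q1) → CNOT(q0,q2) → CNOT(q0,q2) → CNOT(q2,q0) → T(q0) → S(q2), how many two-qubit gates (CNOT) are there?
4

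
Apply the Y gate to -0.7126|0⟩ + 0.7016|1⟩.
-0.7016i|0⟩ - 0.7126i|1⟩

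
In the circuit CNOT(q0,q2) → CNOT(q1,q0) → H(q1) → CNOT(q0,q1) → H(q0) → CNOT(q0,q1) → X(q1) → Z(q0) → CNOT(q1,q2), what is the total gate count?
9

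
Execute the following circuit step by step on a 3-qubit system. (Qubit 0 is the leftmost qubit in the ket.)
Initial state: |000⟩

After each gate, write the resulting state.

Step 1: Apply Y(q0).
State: i|100⟩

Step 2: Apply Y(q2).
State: -|101⟩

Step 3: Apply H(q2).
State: -1/√2|100⟩ + 1/√2|101⟩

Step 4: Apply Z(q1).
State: -1/√2|100⟩ + 1/√2|101⟩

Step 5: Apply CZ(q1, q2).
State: -1/√2|100⟩ + 1/√2|101⟩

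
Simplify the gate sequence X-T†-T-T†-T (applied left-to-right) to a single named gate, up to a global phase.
X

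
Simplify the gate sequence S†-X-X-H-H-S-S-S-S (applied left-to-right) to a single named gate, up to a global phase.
S†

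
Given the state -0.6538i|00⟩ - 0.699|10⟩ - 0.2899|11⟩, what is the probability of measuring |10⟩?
0.4886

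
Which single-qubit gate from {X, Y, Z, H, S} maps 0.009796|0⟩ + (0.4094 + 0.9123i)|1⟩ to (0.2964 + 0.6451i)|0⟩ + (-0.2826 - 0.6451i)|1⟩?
H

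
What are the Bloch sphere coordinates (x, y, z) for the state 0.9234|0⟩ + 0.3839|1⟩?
(0.709, 0, 0.7053)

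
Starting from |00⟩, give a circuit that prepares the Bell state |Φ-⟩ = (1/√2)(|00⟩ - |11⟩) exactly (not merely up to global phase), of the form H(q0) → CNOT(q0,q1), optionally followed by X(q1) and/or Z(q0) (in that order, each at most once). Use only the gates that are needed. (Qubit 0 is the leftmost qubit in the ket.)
H(q0) → CNOT(q0,q1) → Z(q0)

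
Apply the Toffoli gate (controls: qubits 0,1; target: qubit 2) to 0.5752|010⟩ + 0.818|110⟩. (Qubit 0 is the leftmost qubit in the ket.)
0.5752|010⟩ + 0.818|111⟩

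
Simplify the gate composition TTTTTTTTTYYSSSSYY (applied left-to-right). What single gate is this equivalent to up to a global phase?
T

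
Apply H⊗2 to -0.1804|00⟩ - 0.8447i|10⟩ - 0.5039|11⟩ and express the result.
(-0.3422 - 0.4224i)|00⟩ + (0.1618 - 0.4224i)|01⟩ + (0.1618 + 0.4224i)|10⟩ + (-0.3422 + 0.4224i)|11⟩

H⊗2 gives amp(|y⟩) = (1/2) Σ_x (−1)^(x·y) amp(|x⟩), where x·y is the number of positions in which both x and y have a 1.
|00⟩: (-0.1804 - 0.8447i - 0.5039)/2 = (-0.3422 - 0.4224i)
|01⟩: (-0.1804 - 0.8447i + 0.5039)/2 = (0.1618 - 0.4224i)
|10⟩: (-0.1804 + 0.8447i + 0.5039)/2 = (0.1618 + 0.4224i)
|11⟩: (-0.1804 + 0.8447i - 0.5039)/2 = (-0.3422 + 0.4224i)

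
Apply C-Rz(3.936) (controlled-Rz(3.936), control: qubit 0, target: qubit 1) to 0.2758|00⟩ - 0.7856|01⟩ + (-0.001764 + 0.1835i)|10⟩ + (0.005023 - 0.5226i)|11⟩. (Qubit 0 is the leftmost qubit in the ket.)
0.2758|00⟩ - 0.7856|01⟩ + (0.1699 - 0.06936i)|10⟩ + (0.48 + 0.2068i)|11⟩

C-Rz(3.936) leaves the control-|0⟩ kets |00⟩, |01⟩ unchanged and applies Rz(3.936) to qubit 1 on the control-|1⟩ pair (|10⟩, |11⟩).
Rz(3.936) = [[e^(−iθ/2), 0], [0, e^(iθ/2)]] with e^(±iθ/2) = cos(θ/2) ± i·sin(θ/2); θ = 3.936, cos(θ/2) ≈ -0.386841, sin(θ/2) ≈ 0.922146.
With a = amp(|10⟩) = (-0.001764 + 0.1835i) and b = amp(|11⟩) = (0.005023 - 0.5226i):
new amp(|10⟩) = (-0.386841 - 0.922146i)·a = (0.1699 - 0.06936i)
new amp(|11⟩) = (-0.386841 + 0.922146i)·b = (0.48 + 0.2068i)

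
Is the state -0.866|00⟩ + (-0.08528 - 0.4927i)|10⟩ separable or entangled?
Separable

Writing the state as a|00⟩ + b|01⟩ + c|10⟩ + d|11⟩, it is a product state iff ad − bc = 0.
Here (a, b, c, d) = (-0.866, 0, (-0.08528 - 0.4927i), 0): ad − bc = (-0.866)(0) − (0)(-0.08528 - 0.4927i) = 0, so the state is separable.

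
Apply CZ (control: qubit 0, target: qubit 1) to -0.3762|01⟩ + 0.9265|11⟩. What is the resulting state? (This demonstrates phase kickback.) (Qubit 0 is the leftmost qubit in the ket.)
-0.3762|01⟩ - 0.9265|11⟩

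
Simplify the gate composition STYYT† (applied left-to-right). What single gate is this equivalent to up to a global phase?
S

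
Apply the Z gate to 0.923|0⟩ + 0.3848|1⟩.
0.923|0⟩ - 0.3848|1⟩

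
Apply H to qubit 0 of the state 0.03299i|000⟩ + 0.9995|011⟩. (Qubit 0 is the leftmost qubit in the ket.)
0.02333i|000⟩ + 0.7068|011⟩ + 0.02333i|100⟩ + 0.7068|111⟩

H on qubit 0 mixes each pair of kets that differ only in qubit 0: amplitudes (a, b) of (|…0…⟩, |…1…⟩) become ((a + b)/√2, (a − b)/√2). Kets absent from the input have amplitude 0.
(|000⟩, |100⟩): (a, b) = (0.03299i, 0) → (0.02333i, 0.02333i)
(|011⟩, |111⟩): (a, b) = (0.9995, 0) → (0.7068, 0.7068)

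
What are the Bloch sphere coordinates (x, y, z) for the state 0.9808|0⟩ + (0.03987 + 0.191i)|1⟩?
(0.07821, 0.3747, 0.9239)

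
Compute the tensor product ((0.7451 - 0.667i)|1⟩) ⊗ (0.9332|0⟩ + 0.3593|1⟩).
(0.6953 - 0.6224i)|10⟩ + (0.2677 - 0.2397i)|11⟩

amp(|b₁b₂…⟩) = product of the factor amplitudes for bits b₁, b₂, …; only kets whose every factor amplitude is nonzero survive.
|10⟩: (0.7451 - 0.667i)(0.9332) = (0.6953 - 0.6224i)
|11⟩: (0.7451 - 0.667i)(0.3593) = (0.2677 - 0.2397i)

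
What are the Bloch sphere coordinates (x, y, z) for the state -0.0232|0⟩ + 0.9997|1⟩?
(-0.04639, 0, -0.9989)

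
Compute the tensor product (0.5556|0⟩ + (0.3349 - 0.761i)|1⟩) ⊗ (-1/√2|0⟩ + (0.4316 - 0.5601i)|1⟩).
-0.3929|00⟩ + (0.2398 - 0.3112i)|01⟩ + (-0.2368 + 0.5381i)|10⟩ + (-0.2817 - 0.516i)|11⟩

amp(|b₁b₂…⟩) = product of the factor amplitudes for bits b₁, b₂, …; only kets whose every factor amplitude is nonzero survive.
|00⟩: (0.5556)(-1/√2) = -0.3929
|01⟩: (0.5556)(0.4316 - 0.5601i) = (0.2398 - 0.3112i)
|10⟩: (0.3349 - 0.761i)(-1/√2) = (-0.2368 + 0.5381i)
|11⟩: (0.3349 - 0.761i)(0.4316 - 0.5601i) = (-0.2817 - 0.516i)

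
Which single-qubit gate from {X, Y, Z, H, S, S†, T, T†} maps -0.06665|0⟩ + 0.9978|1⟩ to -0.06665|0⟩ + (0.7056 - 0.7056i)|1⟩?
T†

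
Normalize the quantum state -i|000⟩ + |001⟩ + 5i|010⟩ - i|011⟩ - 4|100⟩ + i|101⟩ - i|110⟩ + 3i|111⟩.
-0.1348i|000⟩ + 0.1348|001⟩ + 0.6742i|010⟩ - 0.1348i|011⟩ - 0.5394|100⟩ + 0.1348i|101⟩ - 0.1348i|110⟩ + 0.4045i|111⟩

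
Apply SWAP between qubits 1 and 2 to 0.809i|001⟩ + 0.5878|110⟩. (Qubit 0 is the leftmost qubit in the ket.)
0.809i|010⟩ + 0.5878|101⟩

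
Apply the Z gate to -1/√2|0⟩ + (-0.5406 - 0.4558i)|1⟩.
-1/√2|0⟩ + (0.5406 + 0.4558i)|1⟩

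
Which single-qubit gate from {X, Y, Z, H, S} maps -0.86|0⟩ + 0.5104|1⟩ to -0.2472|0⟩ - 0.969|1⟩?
H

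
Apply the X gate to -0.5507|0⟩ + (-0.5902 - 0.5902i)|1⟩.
(-0.5902 - 0.5902i)|0⟩ - 0.5507|1⟩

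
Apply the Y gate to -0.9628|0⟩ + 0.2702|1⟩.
-0.2702i|0⟩ - 0.9628i|1⟩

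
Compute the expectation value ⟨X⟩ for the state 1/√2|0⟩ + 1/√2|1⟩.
1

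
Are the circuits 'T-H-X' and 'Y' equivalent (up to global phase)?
No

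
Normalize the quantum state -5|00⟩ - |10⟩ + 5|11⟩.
-0.7001|00⟩ - 0.14|10⟩ + 0.7001|11⟩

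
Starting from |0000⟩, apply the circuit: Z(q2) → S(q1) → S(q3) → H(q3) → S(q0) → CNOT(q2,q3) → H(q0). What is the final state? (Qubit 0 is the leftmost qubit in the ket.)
1/2|0000⟩ + 1/2|0001⟩ + 1/2|1000⟩ + 1/2|1001⟩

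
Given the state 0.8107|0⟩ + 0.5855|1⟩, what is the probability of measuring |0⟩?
0.6572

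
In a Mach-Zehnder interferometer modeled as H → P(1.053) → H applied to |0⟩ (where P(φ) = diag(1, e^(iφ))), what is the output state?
(0.7475 + 0.4345i)|0⟩ + (0.2525 - 0.4345i)|1⟩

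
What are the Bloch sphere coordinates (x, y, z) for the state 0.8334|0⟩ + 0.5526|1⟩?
(0.9211, 0, 0.3892)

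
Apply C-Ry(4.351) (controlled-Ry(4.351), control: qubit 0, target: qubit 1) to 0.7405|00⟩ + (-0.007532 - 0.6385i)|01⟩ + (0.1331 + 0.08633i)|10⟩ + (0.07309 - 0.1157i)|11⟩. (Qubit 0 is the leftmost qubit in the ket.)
0.7405|00⟩ + (-0.007532 - 0.6385i)|01⟩ + (-0.1358 + 0.0461i)|10⟩ + (0.06794 + 0.1368i)|11⟩

C-Ry(4.351) leaves the control-|0⟩ kets |00⟩, |01⟩ unchanged and applies Ry(4.351) to qubit 1 on the control-|1⟩ pair (|10⟩, |11⟩).
Ry(4.351) = [[cos(θ/2), −sin(θ/2)], [sin(θ/2), cos(θ/2)]]; θ = 4.351, cos(θ/2) ≈ -0.568518, sin(θ/2) ≈ 0.822671.
With a = amp(|10⟩) = (0.1331 + 0.08633i) and b = amp(|11⟩) = (0.07309 - 0.1157i):
new amp(|10⟩) = (-0.568518)·a + (-0.822671)·b = (-0.1358 + 0.0461i)
new amp(|11⟩) = (0.822671)·a + (-0.568518)·b = (0.06794 + 0.1368i)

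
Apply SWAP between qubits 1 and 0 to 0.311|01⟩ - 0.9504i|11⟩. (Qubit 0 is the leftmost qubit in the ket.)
0.311|10⟩ - 0.9504i|11⟩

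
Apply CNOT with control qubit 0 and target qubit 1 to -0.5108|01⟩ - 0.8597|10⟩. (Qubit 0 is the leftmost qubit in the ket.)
-0.5108|01⟩ - 0.8597|11⟩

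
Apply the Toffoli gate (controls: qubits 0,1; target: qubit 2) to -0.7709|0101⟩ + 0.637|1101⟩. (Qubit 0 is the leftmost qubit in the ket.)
-0.7709|0101⟩ + 0.637|1111⟩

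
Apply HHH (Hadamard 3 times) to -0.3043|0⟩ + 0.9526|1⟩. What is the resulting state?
0.4584|0⟩ - 0.8888|1⟩

H² = I, so H^3 = H: a single Hadamard. With (a, b) = (-0.3043, 0.9526), H gives ((a + b)/√2, (a − b)/√2) = (0.4584, -0.8888).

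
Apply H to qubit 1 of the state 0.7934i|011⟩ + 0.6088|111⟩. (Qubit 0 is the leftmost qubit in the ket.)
0.561i|001⟩ - 0.561i|011⟩ + 0.4305|101⟩ - 0.4305|111⟩

H on qubit 1 mixes each pair of kets that differ only in qubit 1: amplitudes (a, b) of (|…0…⟩, |…1…⟩) become ((a + b)/√2, (a − b)/√2). Kets absent from the input have amplitude 0.
(|001⟩, |011⟩): (a, b) = (0, 0.7934i) → (0.561i, -0.561i)
(|101⟩, |111⟩): (a, b) = (0, 0.6088) → (0.4305, -0.4305)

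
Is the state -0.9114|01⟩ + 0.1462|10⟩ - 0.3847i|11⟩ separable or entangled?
Entangled

Writing the state as a|00⟩ + b|01⟩ + c|10⟩ + d|11⟩, it is a product state iff ad − bc = 0.
Here (a, b, c, d) = (0, -0.9114, 0.1462, -0.3847i): ad − bc = (0)(-0.3847i) − (-0.9114)(0.1462) = 0.1332 ≠ 0, so the state is entangled.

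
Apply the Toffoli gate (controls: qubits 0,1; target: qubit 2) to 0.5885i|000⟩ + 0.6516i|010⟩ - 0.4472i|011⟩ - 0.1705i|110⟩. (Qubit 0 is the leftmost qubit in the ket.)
0.5885i|000⟩ + 0.6516i|010⟩ - 0.4472i|011⟩ - 0.1705i|111⟩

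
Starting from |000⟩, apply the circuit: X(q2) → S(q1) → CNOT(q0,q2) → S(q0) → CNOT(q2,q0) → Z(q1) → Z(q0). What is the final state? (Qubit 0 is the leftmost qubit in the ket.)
-|101⟩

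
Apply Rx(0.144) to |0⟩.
0.9974|0⟩ - 0.07194i|1⟩

Rx(0.144) = [[cos(θ/2), −i·sin(θ/2)], [−i·sin(θ/2), cos(θ/2)]]; θ = 0.144, cos(θ/2) ≈ 0.997409, sin(θ/2) ≈ 0.0719378.
With a = amp(|0⟩) = 1 and b = amp(|1⟩) = 0:
new amp(|0⟩) = (0.997409)·a + (-0.0719378i)·b = 0.9974
new amp(|1⟩) = (-0.0719378i)·a + (0.997409)·b = -0.07194i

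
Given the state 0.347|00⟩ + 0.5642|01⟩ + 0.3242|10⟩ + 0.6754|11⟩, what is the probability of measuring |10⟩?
0.1051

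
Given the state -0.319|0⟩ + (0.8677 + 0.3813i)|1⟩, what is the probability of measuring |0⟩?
0.1018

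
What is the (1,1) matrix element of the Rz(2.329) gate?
(0.3952 + 0.9186i)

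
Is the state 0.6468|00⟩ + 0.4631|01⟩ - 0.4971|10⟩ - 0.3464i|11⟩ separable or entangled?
Entangled

Writing the state as a|00⟩ + b|01⟩ + c|10⟩ + d|11⟩, it is a product state iff ad − bc = 0.
Here (a, b, c, d) = (0.6468, 0.4631, -0.4971, -0.3464i): ad − bc = (0.6468)(-0.3464i) − (0.4631)(-0.4971) = (0.2302 - 0.2241i) ≠ 0, so the state is entangled.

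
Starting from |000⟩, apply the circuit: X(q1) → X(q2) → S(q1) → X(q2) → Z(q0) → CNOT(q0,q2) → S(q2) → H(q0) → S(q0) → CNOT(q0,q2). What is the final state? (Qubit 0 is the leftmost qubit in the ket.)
(1/√2)i|010⟩ - 1/√2|111⟩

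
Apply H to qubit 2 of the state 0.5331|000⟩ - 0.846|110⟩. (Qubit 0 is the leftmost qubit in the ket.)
0.377|000⟩ + 0.377|001⟩ - 0.5982|110⟩ - 0.5982|111⟩

H on qubit 2 mixes each pair of kets that differ only in qubit 2: amplitudes (a, b) of (|…0…⟩, |…1…⟩) become ((a + b)/√2, (a − b)/√2). Kets absent from the input have amplitude 0.
(|000⟩, |001⟩): (a, b) = (0.5331, 0) → (0.377, 0.377)
(|110⟩, |111⟩): (a, b) = (-0.846, 0) → (-0.5982, -0.5982)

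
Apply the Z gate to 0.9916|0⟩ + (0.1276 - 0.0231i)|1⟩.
0.9916|0⟩ + (-0.1276 + 0.0231i)|1⟩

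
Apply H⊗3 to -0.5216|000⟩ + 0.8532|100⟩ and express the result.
0.1172|000⟩ + 0.1172|001⟩ + 0.1172|010⟩ + 0.1172|011⟩ - 0.4861|100⟩ - 0.4861|101⟩ - 0.4861|110⟩ - 0.4861|111⟩

H⊗3 gives amp(|y⟩) = (1/2√2) Σ_x (−1)^(x·y) amp(|x⟩), where x·y is the number of positions in which both x and y have a 1.
|000⟩: (-0.5216 + 0.8532)/(2√2) = 0.1172
|001⟩: (-0.5216 + 0.8532)/(2√2) = 0.1172
|010⟩: (-0.5216 + 0.8532)/(2√2) = 0.1172
|011⟩: (-0.5216 + 0.8532)/(2√2) = 0.1172
|100⟩: (-0.5216 - 0.8532)/(2√2) = -0.4861
|101⟩: (-0.5216 - 0.8532)/(2√2) = -0.4861
|110⟩: (-0.5216 - 0.8532)/(2√2) = -0.4861
|111⟩: (-0.5216 - 0.8532)/(2√2) = -0.4861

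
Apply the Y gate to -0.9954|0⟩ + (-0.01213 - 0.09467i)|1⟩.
(-0.09467 + 0.01213i)|0⟩ - 0.9954i|1⟩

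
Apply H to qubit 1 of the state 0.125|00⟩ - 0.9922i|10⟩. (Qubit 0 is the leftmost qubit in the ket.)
0.08839|00⟩ + 0.08839|01⟩ - 0.7016i|10⟩ - 0.7016i|11⟩

H on qubit 1 mixes each pair of kets that differ only in qubit 1: amplitudes (a, b) of (|…0…⟩, |…1…⟩) become ((a + b)/√2, (a − b)/√2). Kets absent from the input have amplitude 0.
(|00⟩, |01⟩): (a, b) = (0.125, 0) → (0.08839, 0.08839)
(|10⟩, |11⟩): (a, b) = (-0.9922i, 0) → (-0.7016i, -0.7016i)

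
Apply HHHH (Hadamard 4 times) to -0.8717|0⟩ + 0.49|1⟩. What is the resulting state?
-0.8717|0⟩ + 0.49|1⟩

H² = I, so an even number of Hadamards cancels: H^4 = I and the state is unchanged.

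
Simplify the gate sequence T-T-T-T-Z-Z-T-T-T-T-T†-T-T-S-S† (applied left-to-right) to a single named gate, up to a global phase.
T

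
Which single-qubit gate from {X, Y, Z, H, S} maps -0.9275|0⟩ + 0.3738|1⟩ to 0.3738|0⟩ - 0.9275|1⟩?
X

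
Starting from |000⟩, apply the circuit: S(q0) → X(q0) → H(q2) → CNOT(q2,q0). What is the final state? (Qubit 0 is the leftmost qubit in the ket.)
1/√2|001⟩ + 1/√2|100⟩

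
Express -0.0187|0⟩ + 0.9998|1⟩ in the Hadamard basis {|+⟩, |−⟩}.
0.6937|+⟩ - 0.7202|−⟩

With |ψ⟩ = α|0⟩ + β|1⟩, the Hadamard-basis coefficients are ⟨+|ψ⟩ = (α + β)/√2 and ⟨−|ψ⟩ = (α − β)/√2.
Here α = -0.0187, β = 0.9998: (α + β)/√2 = 0.6937, (α − β)/√2 = -0.7202.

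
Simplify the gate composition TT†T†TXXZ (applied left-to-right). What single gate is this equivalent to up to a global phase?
Z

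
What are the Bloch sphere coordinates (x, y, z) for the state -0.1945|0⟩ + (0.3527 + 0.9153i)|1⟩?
(-0.1372, -0.3561, -0.9243)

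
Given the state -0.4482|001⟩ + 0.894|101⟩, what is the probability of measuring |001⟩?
0.2009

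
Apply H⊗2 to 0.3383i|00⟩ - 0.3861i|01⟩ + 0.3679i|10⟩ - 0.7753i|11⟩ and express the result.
-0.2276i|00⟩ + 0.9338i|01⟩ + 0.1798i|10⟩ - 0.2094i|11⟩

H⊗2 gives amp(|y⟩) = (1/2) Σ_x (−1)^(x·y) amp(|x⟩), where x·y is the number of positions in which both x and y have a 1.
|00⟩: (0.3383i - 0.3861i + 0.3679i - 0.7753i)/2 = -0.2276i
|01⟩: (0.3383i + 0.3861i + 0.3679i + 0.7753i)/2 = 0.9338i
|10⟩: (0.3383i - 0.3861i - 0.3679i + 0.7753i)/2 = 0.1798i
|11⟩: (0.3383i + 0.3861i - 0.3679i - 0.7753i)/2 = -0.2094i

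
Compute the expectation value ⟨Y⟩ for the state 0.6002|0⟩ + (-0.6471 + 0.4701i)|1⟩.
0.5643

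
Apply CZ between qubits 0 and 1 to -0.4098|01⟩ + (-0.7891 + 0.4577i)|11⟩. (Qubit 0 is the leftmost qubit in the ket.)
-0.4098|01⟩ + (0.7891 - 0.4577i)|11⟩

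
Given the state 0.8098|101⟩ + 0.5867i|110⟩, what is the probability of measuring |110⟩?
0.3442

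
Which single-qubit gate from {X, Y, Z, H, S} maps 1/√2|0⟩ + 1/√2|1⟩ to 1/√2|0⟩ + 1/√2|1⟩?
X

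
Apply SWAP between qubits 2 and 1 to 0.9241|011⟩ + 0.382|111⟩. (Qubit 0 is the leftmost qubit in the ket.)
0.9241|011⟩ + 0.382|111⟩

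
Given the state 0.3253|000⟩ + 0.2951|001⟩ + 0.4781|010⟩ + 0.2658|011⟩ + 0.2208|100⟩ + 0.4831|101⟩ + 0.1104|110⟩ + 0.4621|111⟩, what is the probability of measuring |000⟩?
0.1058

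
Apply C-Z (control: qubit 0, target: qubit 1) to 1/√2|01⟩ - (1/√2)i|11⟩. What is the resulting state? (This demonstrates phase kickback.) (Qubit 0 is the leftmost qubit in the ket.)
1/√2|01⟩ + (1/√2)i|11⟩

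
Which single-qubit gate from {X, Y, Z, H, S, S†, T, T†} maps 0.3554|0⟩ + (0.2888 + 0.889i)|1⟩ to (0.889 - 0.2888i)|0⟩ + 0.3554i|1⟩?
Y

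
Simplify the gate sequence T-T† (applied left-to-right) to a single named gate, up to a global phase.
I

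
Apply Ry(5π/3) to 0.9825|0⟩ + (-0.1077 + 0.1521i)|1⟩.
(-0.797 - 0.07605i)|0⟩ + (0.5845 - 0.1317i)|1⟩

Ry(5π/3) = [[cos(θ/2), −sin(θ/2)], [sin(θ/2), cos(θ/2)]]; θ = 5π/3, cos(θ/2) ≈ -0.866025, sin(θ/2) ≈ 0.5.
With a = amp(|0⟩) = 0.9825 and b = amp(|1⟩) = (-0.1077 + 0.1521i):
new amp(|0⟩) = (-0.866025)·a + (-0.5)·b = (-0.797 - 0.07605i)
new amp(|1⟩) = (0.5)·a + (-0.866025)·b = (0.5845 - 0.1317i)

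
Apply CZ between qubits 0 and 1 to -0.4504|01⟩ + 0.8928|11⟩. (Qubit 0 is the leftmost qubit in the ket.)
-0.4504|01⟩ - 0.8928|11⟩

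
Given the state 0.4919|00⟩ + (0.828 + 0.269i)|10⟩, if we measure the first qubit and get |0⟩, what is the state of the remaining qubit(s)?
|0⟩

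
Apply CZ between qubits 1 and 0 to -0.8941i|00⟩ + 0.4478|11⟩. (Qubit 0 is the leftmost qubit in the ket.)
-0.8941i|00⟩ - 0.4478|11⟩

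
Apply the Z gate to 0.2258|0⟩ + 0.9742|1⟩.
0.2258|0⟩ - 0.9742|1⟩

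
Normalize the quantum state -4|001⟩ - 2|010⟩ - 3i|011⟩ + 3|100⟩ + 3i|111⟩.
-0.5835|001⟩ - 0.2917|010⟩ - 0.4376i|011⟩ + 0.4376|100⟩ + 0.4376i|111⟩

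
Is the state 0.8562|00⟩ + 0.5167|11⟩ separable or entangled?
Entangled

Writing the state as a|00⟩ + b|01⟩ + c|10⟩ + d|11⟩, it is a product state iff ad − bc = 0.
Here (a, b, c, d) = (0.8562, 0, 0, 0.5167): ad − bc = (0.8562)(0.5167) − (0)(0) = 0.4424 ≠ 0, so the state is entangled.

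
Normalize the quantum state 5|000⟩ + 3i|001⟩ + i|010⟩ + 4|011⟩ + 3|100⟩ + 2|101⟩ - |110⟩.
0.6202|000⟩ + 0.3721i|001⟩ + 0.124i|010⟩ + 0.4961|011⟩ + 0.3721|100⟩ + 0.2481|101⟩ - 0.124|110⟩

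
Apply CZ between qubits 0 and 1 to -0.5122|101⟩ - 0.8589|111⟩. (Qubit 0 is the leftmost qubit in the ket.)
-0.5122|101⟩ + 0.8589|111⟩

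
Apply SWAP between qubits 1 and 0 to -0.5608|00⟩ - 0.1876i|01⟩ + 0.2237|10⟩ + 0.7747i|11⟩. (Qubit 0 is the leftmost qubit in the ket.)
-0.5608|00⟩ + 0.2237|01⟩ - 0.1876i|10⟩ + 0.7747i|11⟩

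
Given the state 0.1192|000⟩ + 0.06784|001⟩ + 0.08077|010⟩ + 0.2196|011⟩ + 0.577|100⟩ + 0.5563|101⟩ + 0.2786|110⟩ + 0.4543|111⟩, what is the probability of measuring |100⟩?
0.3329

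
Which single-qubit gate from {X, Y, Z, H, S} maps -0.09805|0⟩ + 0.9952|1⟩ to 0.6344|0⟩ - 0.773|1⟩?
H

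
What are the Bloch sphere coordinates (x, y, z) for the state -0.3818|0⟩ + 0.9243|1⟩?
(-0.7058, 0, -0.7086)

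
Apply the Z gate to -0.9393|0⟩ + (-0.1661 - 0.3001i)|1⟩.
-0.9393|0⟩ + (0.1661 + 0.3001i)|1⟩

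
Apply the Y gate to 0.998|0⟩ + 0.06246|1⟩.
-0.06246i|0⟩ + 0.998i|1⟩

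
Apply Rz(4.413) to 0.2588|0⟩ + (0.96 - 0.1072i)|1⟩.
(-0.1537 - 0.2082i)|0⟩ + (-0.4837 + 0.8361i)|1⟩

Rz(4.413) = [[e^(−iθ/2), 0], [0, e^(iθ/2)]] with e^(±iθ/2) = cos(θ/2) ± i·sin(θ/2); θ = 4.413, cos(θ/2) ≈ -0.593744, sin(θ/2) ≈ 0.804654.
With a = amp(|0⟩) = 0.2588 and b = amp(|1⟩) = (0.96 - 0.1072i):
new amp(|0⟩) = (-0.593744 - 0.804654i)·a = (-0.1537 - 0.2082i)
new amp(|1⟩) = (-0.593744 + 0.804654i)·b = (-0.4837 + 0.8361i)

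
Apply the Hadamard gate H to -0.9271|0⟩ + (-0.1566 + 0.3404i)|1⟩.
(-0.7663 + 0.2407i)|0⟩ + (-0.5448 - 0.2407i)|1⟩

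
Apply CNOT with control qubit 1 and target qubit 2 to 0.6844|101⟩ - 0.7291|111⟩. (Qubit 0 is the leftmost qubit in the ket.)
0.6844|101⟩ - 0.7291|110⟩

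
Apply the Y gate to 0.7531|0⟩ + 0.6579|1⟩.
-0.6579i|0⟩ + 0.7531i|1⟩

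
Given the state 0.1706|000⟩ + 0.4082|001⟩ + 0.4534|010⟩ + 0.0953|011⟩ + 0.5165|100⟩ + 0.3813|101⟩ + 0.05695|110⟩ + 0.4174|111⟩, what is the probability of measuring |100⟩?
0.2668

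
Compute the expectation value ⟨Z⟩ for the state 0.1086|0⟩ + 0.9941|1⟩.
-0.9764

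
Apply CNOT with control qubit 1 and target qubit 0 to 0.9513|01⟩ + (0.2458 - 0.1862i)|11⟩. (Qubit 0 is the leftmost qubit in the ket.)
(0.2458 - 0.1862i)|01⟩ + 0.9513|11⟩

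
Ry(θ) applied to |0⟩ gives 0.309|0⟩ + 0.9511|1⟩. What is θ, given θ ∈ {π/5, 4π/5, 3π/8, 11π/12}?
4π/5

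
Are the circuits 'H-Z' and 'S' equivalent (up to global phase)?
No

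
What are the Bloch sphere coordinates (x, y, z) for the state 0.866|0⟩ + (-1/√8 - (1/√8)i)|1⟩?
(-0.6124, -0.6124, 0.5)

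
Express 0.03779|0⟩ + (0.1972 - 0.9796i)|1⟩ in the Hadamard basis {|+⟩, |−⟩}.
(0.1662 - 0.6927i)|+⟩ + (-0.1127 + 0.6927i)|−⟩

With |ψ⟩ = α|0⟩ + β|1⟩, the Hadamard-basis coefficients are ⟨+|ψ⟩ = (α + β)/√2 and ⟨−|ψ⟩ = (α − β)/√2.
Here α = 0.03779, β = (0.1972 - 0.9796i): (α + β)/√2 = (0.1662 - 0.6927i), (α − β)/√2 = (-0.1127 + 0.6927i).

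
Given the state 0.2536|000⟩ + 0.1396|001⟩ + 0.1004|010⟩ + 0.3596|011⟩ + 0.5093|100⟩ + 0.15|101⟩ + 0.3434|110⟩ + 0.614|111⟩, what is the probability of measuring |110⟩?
0.1179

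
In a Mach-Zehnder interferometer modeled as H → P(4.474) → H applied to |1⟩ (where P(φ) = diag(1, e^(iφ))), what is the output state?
(0.6181 + 0.4859i)|0⟩ + (0.3819 - 0.4859i)|1⟩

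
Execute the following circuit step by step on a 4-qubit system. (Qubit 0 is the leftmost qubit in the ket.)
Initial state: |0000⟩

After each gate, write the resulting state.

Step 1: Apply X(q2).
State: |0010⟩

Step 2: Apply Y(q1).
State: i|0110⟩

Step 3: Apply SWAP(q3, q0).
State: i|0110⟩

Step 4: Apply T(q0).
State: i|0110⟩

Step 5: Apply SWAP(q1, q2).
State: i|0110⟩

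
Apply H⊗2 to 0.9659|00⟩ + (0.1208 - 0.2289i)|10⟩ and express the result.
(0.5434 - 0.1145i)|00⟩ + (0.5434 - 0.1145i)|01⟩ + (0.4226 + 0.1145i)|10⟩ + (0.4226 + 0.1145i)|11⟩

H⊗2 gives amp(|y⟩) = (1/2) Σ_x (−1)^(x·y) amp(|x⟩), where x·y is the number of positions in which both x and y have a 1.
|00⟩: (0.9659 + (0.1208 - 0.2289i))/2 = (0.5434 - 0.1145i)
|01⟩: (0.9659 + (0.1208 - 0.2289i))/2 = (0.5434 - 0.1145i)
|10⟩: (0.9659 - (0.1208 - 0.2289i))/2 = (0.4226 + 0.1145i)
|11⟩: (0.9659 - (0.1208 - 0.2289i))/2 = (0.4226 + 0.1145i)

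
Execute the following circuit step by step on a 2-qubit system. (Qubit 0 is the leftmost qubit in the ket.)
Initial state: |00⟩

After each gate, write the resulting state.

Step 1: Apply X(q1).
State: |01⟩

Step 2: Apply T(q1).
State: (1/√2 + (1/√2)i)|01⟩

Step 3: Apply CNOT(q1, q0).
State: (1/√2 + (1/√2)i)|11⟩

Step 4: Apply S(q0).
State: (-1/√2 + (1/√2)i)|11⟩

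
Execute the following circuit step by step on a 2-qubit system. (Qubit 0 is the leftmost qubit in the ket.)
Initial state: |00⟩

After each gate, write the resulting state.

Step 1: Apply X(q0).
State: |10⟩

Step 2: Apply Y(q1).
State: i|11⟩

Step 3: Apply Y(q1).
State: |10⟩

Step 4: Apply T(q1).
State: |10⟩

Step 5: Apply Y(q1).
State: i|11⟩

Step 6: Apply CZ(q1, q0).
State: -i|11⟩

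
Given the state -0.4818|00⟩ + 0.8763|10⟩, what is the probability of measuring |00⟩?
0.2321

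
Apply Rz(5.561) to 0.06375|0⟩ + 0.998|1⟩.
(-0.05964 - 0.02252i)|0⟩ + (-0.9336 + 0.3526i)|1⟩

Rz(5.561) = [[e^(−iθ/2), 0], [0, e^(iθ/2)]] with e^(±iθ/2) = cos(θ/2) ± i·sin(θ/2); θ = 5.561, cos(θ/2) ≈ -0.935511, sin(θ/2) ≈ 0.353297.
With a = amp(|0⟩) = 0.06375 and b = amp(|1⟩) = 0.998:
new amp(|0⟩) = (-0.935511 - 0.353297i)·a = (-0.05964 - 0.02252i)
new amp(|1⟩) = (-0.935511 + 0.353297i)·b = (-0.9336 + 0.3526i)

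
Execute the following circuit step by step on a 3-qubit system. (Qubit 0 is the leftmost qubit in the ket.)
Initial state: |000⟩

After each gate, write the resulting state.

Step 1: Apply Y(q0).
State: i|100⟩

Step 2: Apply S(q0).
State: -|100⟩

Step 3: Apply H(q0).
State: -1/√2|000⟩ + 1/√2|100⟩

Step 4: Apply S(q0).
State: -1/√2|000⟩ + (1/√2)i|100⟩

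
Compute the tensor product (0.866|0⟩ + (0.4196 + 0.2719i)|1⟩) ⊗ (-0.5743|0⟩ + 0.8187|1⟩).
-0.4973|00⟩ + 0.709|01⟩ + (-0.241 - 0.1562i)|10⟩ + (0.3435 + 0.2226i)|11⟩

amp(|b₁b₂…⟩) = product of the factor amplitudes for bits b₁, b₂, …; only kets whose every factor amplitude is nonzero survive.
|00⟩: (0.866)(-0.5743) = -0.4973
|01⟩: (0.866)(0.8187) = 0.709
|10⟩: (0.4196 + 0.2719i)(-0.5743) = (-0.241 - 0.1562i)
|11⟩: (0.4196 + 0.2719i)(0.8187) = (0.3435 + 0.2226i)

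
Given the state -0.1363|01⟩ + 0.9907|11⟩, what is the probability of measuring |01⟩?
0.01858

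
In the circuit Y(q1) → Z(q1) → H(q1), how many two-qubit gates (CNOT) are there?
0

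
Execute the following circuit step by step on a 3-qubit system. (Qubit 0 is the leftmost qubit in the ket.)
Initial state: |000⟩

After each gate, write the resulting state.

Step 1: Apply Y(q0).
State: i|100⟩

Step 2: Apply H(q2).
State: (1/√2)i|100⟩ + (1/√2)i|101⟩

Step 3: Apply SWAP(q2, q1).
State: (1/√2)i|100⟩ + (1/√2)i|110⟩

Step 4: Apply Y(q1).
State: 1/√2|100⟩ - 1/√2|110⟩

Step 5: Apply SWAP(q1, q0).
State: 1/√2|010⟩ - 1/√2|110⟩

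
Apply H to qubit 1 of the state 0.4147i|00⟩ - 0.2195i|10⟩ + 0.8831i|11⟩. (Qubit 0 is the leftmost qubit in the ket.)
0.2932i|00⟩ + 0.2932i|01⟩ + 0.4692i|10⟩ - 0.7797i|11⟩

H on qubit 1 mixes each pair of kets that differ only in qubit 1: amplitudes (a, b) of (|…0…⟩, |…1…⟩) become ((a + b)/√2, (a − b)/√2). Kets absent from the input have amplitude 0.
(|00⟩, |01⟩): (a, b) = (0.4147i, 0) → (0.2932i, 0.2932i)
(|10⟩, |11⟩): (a, b) = (-0.2195i, 0.8831i) → (0.4692i, -0.7797i)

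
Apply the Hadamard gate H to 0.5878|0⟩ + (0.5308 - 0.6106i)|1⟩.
(0.791 - 0.4318i)|0⟩ + (0.04031 + 0.4318i)|1⟩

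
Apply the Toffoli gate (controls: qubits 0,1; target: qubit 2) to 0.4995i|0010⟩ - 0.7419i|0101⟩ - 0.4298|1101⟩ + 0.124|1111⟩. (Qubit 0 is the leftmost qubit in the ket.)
0.4995i|0010⟩ - 0.7419i|0101⟩ + 0.124|1101⟩ - 0.4298|1111⟩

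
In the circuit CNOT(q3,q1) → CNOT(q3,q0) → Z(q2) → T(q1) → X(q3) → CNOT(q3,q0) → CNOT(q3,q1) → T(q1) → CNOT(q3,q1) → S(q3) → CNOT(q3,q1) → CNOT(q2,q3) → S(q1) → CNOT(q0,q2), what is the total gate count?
14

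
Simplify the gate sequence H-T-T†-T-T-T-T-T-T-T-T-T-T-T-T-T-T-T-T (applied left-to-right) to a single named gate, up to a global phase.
H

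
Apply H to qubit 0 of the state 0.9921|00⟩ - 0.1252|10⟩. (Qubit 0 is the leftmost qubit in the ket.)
0.613|00⟩ + 0.7901|10⟩

H on qubit 0 mixes each pair of kets that differ only in qubit 0: amplitudes (a, b) of (|…0…⟩, |…1…⟩) become ((a + b)/√2, (a − b)/√2). Kets absent from the input have amplitude 0.
(|00⟩, |10⟩): (a, b) = (0.9921, -0.1252) → (0.613, 0.7901)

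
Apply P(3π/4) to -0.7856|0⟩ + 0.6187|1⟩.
-0.7856|0⟩ + (-0.4375 + 0.4375i)|1⟩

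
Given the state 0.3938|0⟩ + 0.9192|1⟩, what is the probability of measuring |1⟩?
0.8449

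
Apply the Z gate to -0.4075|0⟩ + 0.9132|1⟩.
-0.4075|0⟩ - 0.9132|1⟩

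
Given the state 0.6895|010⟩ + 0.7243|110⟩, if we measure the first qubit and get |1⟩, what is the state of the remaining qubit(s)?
|10⟩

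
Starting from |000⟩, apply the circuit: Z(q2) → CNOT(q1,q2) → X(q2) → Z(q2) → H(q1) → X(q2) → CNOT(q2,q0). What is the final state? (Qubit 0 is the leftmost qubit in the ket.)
-1/√2|000⟩ - 1/√2|010⟩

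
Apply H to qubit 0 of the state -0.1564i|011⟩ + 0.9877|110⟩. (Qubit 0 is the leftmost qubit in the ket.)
0.6984|010⟩ - 0.1106i|011⟩ - 0.6984|110⟩ - 0.1106i|111⟩

H on qubit 0 mixes each pair of kets that differ only in qubit 0: amplitudes (a, b) of (|…0…⟩, |…1…⟩) become ((a + b)/√2, (a − b)/√2). Kets absent from the input have amplitude 0.
(|010⟩, |110⟩): (a, b) = (0, 0.9877) → (0.6984, -0.6984)
(|011⟩, |111⟩): (a, b) = (-0.1564i, 0) → (-0.1106i, -0.1106i)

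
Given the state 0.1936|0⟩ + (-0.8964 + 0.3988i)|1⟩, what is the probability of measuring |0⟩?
0.03748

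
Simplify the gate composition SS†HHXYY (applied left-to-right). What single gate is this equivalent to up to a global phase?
X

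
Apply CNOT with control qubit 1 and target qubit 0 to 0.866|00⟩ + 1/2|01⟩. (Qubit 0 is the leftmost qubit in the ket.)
0.866|00⟩ + 1/2|11⟩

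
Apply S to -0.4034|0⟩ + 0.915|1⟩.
-0.4034|0⟩ + 0.915i|1⟩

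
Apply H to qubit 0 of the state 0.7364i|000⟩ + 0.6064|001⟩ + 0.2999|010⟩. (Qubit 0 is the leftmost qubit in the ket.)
0.5207i|000⟩ + 0.4288|001⟩ + 0.2121|010⟩ + 0.5207i|100⟩ + 0.4288|101⟩ + 0.2121|110⟩

H on qubit 0 mixes each pair of kets that differ only in qubit 0: amplitudes (a, b) of (|…0…⟩, |…1…⟩) become ((a + b)/√2, (a − b)/√2). Kets absent from the input have amplitude 0.
(|000⟩, |100⟩): (a, b) = (0.7364i, 0) → (0.5207i, 0.5207i)
(|001⟩, |101⟩): (a, b) = (0.6064, 0) → (0.4288, 0.4288)
(|010⟩, |110⟩): (a, b) = (0.2999, 0) → (0.2121, 0.2121)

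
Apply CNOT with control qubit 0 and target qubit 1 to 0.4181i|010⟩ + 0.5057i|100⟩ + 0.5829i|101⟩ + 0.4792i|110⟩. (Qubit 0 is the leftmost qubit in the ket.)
0.4181i|010⟩ + 0.4792i|100⟩ + 0.5057i|110⟩ + 0.5829i|111⟩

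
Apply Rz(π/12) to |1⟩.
(0.9914 + 0.1305i)|1⟩

Rz(π/12) = [[e^(−iθ/2), 0], [0, e^(iθ/2)]] with e^(±iθ/2) = cos(θ/2) ± i·sin(θ/2); θ = π/12, cos(θ/2) ≈ 0.991445, sin(θ/2) ≈ 0.130526.
With a = amp(|0⟩) = 0 and b = amp(|1⟩) = 1:
new amp(|0⟩) = (0.991445 - 0.130526i)·a = 0
new amp(|1⟩) = (0.991445 + 0.130526i)·b = (0.9914 + 0.1305i)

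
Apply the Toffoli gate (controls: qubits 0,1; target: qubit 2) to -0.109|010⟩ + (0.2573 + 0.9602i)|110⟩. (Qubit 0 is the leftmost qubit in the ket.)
-0.109|010⟩ + (0.2573 + 0.9602i)|111⟩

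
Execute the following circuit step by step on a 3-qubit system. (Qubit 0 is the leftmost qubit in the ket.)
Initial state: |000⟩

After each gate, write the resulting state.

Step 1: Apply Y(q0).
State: i|100⟩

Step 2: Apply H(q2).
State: (1/√2)i|100⟩ + (1/√2)i|101⟩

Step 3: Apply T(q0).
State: (-1/2 + (1/2)i)|100⟩ + (-1/2 + (1/2)i)|101⟩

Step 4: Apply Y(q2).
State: (1/2 + (1/2)i)|100⟩ + (-1/2 - (1/2)i)|101⟩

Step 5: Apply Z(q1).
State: (1/2 + (1/2)i)|100⟩ + (-1/2 - (1/2)i)|101⟩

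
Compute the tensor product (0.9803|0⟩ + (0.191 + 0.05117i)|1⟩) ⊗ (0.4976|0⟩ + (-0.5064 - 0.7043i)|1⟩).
0.4878|00⟩ + (-0.4964 - 0.6904i)|01⟩ + (0.09504 + 0.02546i)|10⟩ + (-0.06068 - 0.1604i)|11⟩

amp(|b₁b₂…⟩) = product of the factor amplitudes for bits b₁, b₂, …; only kets whose every factor amplitude is nonzero survive.
|00⟩: (0.9803)(0.4976) = 0.4878
|01⟩: (0.9803)(-0.5064 - 0.7043i) = (-0.4964 - 0.6904i)
|10⟩: (0.191 + 0.05117i)(0.4976) = (0.09504 + 0.02546i)
|11⟩: (0.191 + 0.05117i)(-0.5064 - 0.7043i) = (-0.06068 - 0.1604i)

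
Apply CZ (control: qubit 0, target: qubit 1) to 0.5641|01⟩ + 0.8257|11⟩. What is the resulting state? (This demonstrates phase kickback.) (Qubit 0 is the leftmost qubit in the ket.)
0.5641|01⟩ - 0.8257|11⟩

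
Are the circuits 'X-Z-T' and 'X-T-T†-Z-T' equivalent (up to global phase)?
Yes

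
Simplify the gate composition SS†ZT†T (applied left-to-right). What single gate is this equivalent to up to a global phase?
Z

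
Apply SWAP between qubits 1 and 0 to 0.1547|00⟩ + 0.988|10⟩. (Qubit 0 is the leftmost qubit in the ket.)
0.1547|00⟩ + 0.988|01⟩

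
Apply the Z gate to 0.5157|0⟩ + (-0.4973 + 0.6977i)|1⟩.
0.5157|0⟩ + (0.4973 - 0.6977i)|1⟩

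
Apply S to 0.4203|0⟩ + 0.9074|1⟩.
0.4203|0⟩ + 0.9074i|1⟩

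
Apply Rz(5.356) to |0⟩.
(-0.8945 - 0.4472i)|0⟩

Rz(5.356) = [[e^(−iθ/2), 0], [0, e^(iθ/2)]] with e^(±iθ/2) = cos(θ/2) ± i·sin(θ/2); θ = 5.356, cos(θ/2) ≈ -0.894452, sin(θ/2) ≈ 0.447164.
With a = amp(|0⟩) = 1 and b = amp(|1⟩) = 0:
new amp(|0⟩) = (-0.894452 - 0.447164i)·a = (-0.8945 - 0.4472i)
new amp(|1⟩) = (-0.894452 + 0.447164i)·b = 0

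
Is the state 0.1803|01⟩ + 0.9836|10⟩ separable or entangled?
Entangled

Writing the state as a|00⟩ + b|01⟩ + c|10⟩ + d|11⟩, it is a product state iff ad − bc = 0.
Here (a, b, c, d) = (0, 0.1803, 0.9836, 0): ad − bc = (0)(0) − (0.1803)(0.9836) = -0.1773 ≠ 0, so the state is entangled.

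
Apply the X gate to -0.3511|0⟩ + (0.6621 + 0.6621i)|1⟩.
(0.6621 + 0.6621i)|0⟩ - 0.3511|1⟩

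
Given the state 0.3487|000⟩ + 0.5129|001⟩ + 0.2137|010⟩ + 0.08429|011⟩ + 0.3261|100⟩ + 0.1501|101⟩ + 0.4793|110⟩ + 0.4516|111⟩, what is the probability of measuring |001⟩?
0.2631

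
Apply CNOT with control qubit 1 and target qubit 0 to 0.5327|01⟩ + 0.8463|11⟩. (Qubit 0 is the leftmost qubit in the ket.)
0.8463|01⟩ + 0.5327|11⟩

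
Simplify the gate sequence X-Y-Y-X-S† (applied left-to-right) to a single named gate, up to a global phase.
S†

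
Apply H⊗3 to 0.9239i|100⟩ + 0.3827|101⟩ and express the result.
(0.1353 + 0.3266i)|000⟩ + (-0.1353 + 0.3266i)|001⟩ + (0.1353 + 0.3266i)|010⟩ + (-0.1353 + 0.3266i)|011⟩ + (-0.1353 - 0.3266i)|100⟩ + (0.1353 - 0.3266i)|101⟩ + (-0.1353 - 0.3266i)|110⟩ + (0.1353 - 0.3266i)|111⟩

H⊗3 gives amp(|y⟩) = (1/2√2) Σ_x (−1)^(x·y) amp(|x⟩), where x·y is the number of positions in which both x and y have a 1.
|000⟩: (0.9239i + 0.3827)/(2√2) = (0.1353 + 0.3266i)
|001⟩: (0.9239i - 0.3827)/(2√2) = (-0.1353 + 0.3266i)
|010⟩: (0.9239i + 0.3827)/(2√2) = (0.1353 + 0.3266i)
|011⟩: (0.9239i - 0.3827)/(2√2) = (-0.1353 + 0.3266i)
|100⟩: (-0.9239i - 0.3827)/(2√2) = (-0.1353 - 0.3266i)
|101⟩: (-0.9239i + 0.3827)/(2√2) = (0.1353 - 0.3266i)
|110⟩: (-0.9239i - 0.3827)/(2√2) = (-0.1353 - 0.3266i)
|111⟩: (-0.9239i + 0.3827)/(2√2) = (0.1353 - 0.3266i)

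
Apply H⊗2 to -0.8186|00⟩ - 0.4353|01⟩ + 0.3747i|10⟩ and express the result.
(-0.627 + 0.1874i)|00⟩ + (-0.1917 + 0.1874i)|01⟩ + (-0.627 - 0.1874i)|10⟩ + (-0.1917 - 0.1874i)|11⟩

H⊗2 gives amp(|y⟩) = (1/2) Σ_x (−1)^(x·y) amp(|x⟩), where x·y is the number of positions in which both x and y have a 1.
|00⟩: (-0.8186 - 0.4353 + 0.3747i)/2 = (-0.627 + 0.1874i)
|01⟩: (-0.8186 + 0.4353 + 0.3747i)/2 = (-0.1917 + 0.1874i)
|10⟩: (-0.8186 - 0.4353 - 0.3747i)/2 = (-0.627 - 0.1874i)
|11⟩: (-0.8186 + 0.4353 - 0.3747i)/2 = (-0.1917 - 0.1874i)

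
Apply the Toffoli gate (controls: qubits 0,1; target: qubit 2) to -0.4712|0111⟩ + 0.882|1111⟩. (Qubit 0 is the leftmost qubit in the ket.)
-0.4712|0111⟩ + 0.882|1101⟩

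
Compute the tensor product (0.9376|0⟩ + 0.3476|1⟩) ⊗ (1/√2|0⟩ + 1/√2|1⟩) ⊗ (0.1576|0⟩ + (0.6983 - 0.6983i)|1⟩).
0.1045|000⟩ + (0.463 - 0.463i)|001⟩ + 0.1045|010⟩ + (0.463 - 0.463i)|011⟩ + 0.03874|100⟩ + (0.1716 - 0.1716i)|101⟩ + 0.03874|110⟩ + (0.1716 - 0.1716i)|111⟩

amp(|b₁b₂…⟩) = product of the factor amplitudes for bits b₁, b₂, …; only kets whose every factor amplitude is nonzero survive.
|000⟩: (0.9376)(1/√2)(0.1576) = 0.1045
|001⟩: (0.9376)(1/√2)(0.6983 - 0.6983i) = (0.463 - 0.463i)
|010⟩: (0.9376)(1/√2)(0.1576) = 0.1045
|011⟩: (0.9376)(1/√2)(0.6983 - 0.6983i) = (0.463 - 0.463i)
|100⟩: (0.3476)(1/√2)(0.1576) = 0.03874
|101⟩: (0.3476)(1/√2)(0.6983 - 0.6983i) = (0.1716 - 0.1716i)
|110⟩: (0.3476)(1/√2)(0.1576) = 0.03874
|111⟩: (0.3476)(1/√2)(0.6983 - 0.6983i) = (0.1716 - 0.1716i)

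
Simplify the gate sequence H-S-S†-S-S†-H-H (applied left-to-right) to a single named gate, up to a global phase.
H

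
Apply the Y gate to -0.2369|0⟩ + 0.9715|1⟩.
-0.9715i|0⟩ - 0.2369i|1⟩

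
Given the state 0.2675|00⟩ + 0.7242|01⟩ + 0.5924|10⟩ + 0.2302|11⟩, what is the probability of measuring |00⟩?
0.07156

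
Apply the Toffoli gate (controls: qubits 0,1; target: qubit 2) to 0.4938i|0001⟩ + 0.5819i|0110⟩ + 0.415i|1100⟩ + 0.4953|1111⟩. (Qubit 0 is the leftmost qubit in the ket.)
0.4938i|0001⟩ + 0.5819i|0110⟩ + 0.4953|1101⟩ + 0.415i|1110⟩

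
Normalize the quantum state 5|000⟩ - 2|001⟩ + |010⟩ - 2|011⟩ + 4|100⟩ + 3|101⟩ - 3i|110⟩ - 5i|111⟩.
0.5185|000⟩ - 0.2074|001⟩ + 0.1037|010⟩ - 0.2074|011⟩ + 0.4148|100⟩ + 0.3111|101⟩ - 0.3111i|110⟩ - 0.5185i|111⟩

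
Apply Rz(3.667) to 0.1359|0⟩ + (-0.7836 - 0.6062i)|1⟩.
(-0.03529 - 0.1312i)|0⟩ + (0.7889 - 0.5993i)|1⟩

Rz(3.667) = [[e^(−iθ/2), 0], [0, e^(iθ/2)]] with e^(±iθ/2) = cos(θ/2) ± i·sin(θ/2); θ = 3.667, cos(θ/2) ≈ -0.259692, sin(θ/2) ≈ 0.965691.
With a = amp(|0⟩) = 0.1359 and b = amp(|1⟩) = (-0.7836 - 0.6062i):
new amp(|0⟩) = (-0.259692 - 0.965691i)·a = (-0.03529 - 0.1312i)
new amp(|1⟩) = (-0.259692 + 0.965691i)·b = (0.7889 - 0.5993i)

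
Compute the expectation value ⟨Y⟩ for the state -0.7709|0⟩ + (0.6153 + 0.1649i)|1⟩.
-0.2542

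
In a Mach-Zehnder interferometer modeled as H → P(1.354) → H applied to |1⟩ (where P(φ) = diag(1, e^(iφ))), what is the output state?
(0.3924 - 0.4883i)|0⟩ + (0.6076 + 0.4883i)|1⟩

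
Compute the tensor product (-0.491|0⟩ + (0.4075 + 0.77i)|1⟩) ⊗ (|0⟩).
-0.491|00⟩ + (0.4075 + 0.77i)|10⟩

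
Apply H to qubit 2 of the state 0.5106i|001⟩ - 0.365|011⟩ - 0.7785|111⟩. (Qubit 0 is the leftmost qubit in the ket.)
0.361i|000⟩ - 0.361i|001⟩ - 0.2581|010⟩ + 0.2581|011⟩ - 0.5505|110⟩ + 0.5505|111⟩

H on qubit 2 mixes each pair of kets that differ only in qubit 2: amplitudes (a, b) of (|…0…⟩, |…1…⟩) become ((a + b)/√2, (a − b)/√2). Kets absent from the input have amplitude 0.
(|000⟩, |001⟩): (a, b) = (0, 0.5106i) → (0.361i, -0.361i)
(|010⟩, |011⟩): (a, b) = (0, -0.365) → (-0.2581, 0.2581)
(|110⟩, |111⟩): (a, b) = (0, -0.7785) → (-0.5505, 0.5505)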